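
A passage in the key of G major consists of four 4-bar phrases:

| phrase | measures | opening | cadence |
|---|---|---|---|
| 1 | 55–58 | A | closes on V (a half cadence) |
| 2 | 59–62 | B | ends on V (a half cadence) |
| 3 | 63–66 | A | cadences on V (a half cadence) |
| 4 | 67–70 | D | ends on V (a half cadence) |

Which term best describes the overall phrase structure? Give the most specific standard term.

phrase group

Phrase 4 ends with a half cadence, no stronger than phrase 2's half cadence, so the four phrases do not form a double period; nor do phrases 3–4 duplicate 1–2, so it is not a repeated period. With no phrase reaching a conclusive cadence, the passage is a phrase group.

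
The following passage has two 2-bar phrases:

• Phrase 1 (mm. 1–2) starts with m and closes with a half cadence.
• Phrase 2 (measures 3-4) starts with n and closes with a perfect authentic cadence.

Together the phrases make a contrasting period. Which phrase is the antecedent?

The phrase ending with the weaker cadence (half cadence) is the antecedent; the one ending more conclusively (perfect authentic cadence) is the consequent. The antecedent is phrase 1.

phrase 1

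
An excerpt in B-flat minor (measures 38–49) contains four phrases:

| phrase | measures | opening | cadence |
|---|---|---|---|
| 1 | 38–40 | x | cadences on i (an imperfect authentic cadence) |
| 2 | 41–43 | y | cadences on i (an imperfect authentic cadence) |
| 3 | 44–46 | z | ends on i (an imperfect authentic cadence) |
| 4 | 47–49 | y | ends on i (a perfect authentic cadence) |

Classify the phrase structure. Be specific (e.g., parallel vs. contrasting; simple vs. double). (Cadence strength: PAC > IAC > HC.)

contrasting double period

Four phrases in two halves: the first half (bars 38-43) ends with an imperfect authentic cadence, the second (bars 44–49) with a perfect authentic cadence — a large antecedent–consequent pair, i.e. a double period.
Phrase 3 begins with different material from phrase 1, making it contrasting.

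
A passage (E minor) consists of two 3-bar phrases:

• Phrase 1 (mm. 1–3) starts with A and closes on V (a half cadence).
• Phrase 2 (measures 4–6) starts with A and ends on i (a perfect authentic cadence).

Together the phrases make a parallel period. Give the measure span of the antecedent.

The phrase ending with the weaker cadence (half cadence) is the antecedent; the one ending more conclusively (perfect authentic cadence) is the consequent. The antecedent is measures 1–3.

measures 1–3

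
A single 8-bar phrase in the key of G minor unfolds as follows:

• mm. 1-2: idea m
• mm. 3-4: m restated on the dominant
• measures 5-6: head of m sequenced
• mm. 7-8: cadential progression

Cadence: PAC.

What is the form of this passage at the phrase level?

Basic idea (measures 1-2) + its repetition (mm. 3–4) form the presentation; fragmentation and cadence (measures 5-8) form the continuation — the 8-bar whole is a sentence.

sentence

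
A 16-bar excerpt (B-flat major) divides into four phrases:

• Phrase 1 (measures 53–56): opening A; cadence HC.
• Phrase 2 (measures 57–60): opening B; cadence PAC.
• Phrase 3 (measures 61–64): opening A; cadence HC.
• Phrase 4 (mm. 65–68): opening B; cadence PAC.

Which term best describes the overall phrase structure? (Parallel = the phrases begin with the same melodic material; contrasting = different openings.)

The cadence pattern HC–PAC–HC–PAC is weak–strong twice, and phrases 3–4 restate phrases 1–2: a period heard twice, not a double period (which would end weakly at phrase 2).

repeated period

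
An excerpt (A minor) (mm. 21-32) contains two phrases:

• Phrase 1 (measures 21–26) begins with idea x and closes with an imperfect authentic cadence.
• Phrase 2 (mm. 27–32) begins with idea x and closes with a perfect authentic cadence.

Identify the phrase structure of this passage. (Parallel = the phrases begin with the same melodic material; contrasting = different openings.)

parallel period

Phrase 1 ends with an imperfect authentic cadence (weaker) and phrase 2 with a perfect authentic cadence (stronger): antecedent + consequent = a period.
The two phrases open with the same material (x / x), so the period is parallel.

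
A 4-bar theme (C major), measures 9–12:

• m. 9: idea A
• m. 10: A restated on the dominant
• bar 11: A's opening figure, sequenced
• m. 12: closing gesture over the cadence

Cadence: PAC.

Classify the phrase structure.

Basic idea (bar 9) + its repetition (bar 10) form the presentation; fragmentation and cadence (bars 11-12) form the continuation — the 4-bar whole is a sentence.

sentence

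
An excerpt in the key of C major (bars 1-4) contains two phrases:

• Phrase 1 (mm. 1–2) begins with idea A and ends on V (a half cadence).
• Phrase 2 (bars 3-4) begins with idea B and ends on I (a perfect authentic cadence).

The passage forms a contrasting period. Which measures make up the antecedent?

The phrase ending with the weaker cadence (half cadence) is the antecedent; the one ending more conclusively (perfect authentic cadence) is the consequent. The antecedent is measures 1–2.

measures 1–2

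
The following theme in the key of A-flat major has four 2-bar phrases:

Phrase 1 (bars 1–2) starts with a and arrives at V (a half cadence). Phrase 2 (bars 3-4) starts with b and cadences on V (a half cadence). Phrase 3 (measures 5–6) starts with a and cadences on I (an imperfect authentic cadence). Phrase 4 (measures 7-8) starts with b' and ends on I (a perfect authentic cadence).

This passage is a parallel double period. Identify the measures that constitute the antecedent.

measures 1–4

In a double period the four phrases pair into a large antecedent (phrases 1–2, ending half cadence) and a large consequent (phrases 3–4, ending perfect authentic cadence). The antecedent spans measures 1–4.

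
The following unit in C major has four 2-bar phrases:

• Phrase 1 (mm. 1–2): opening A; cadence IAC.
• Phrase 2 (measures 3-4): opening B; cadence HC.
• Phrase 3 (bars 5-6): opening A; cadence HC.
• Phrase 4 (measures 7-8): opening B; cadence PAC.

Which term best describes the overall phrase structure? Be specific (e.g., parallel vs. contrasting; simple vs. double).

parallel double period

Four phrases in two halves: the first half (mm. 1-4) ends with a half cadence, the second (mm. 5–8) with a perfect authentic cadence — a large antecedent–consequent pair, i.e. a double period.
Phrase 3 begins with the same material as phrase 1, making it parallel.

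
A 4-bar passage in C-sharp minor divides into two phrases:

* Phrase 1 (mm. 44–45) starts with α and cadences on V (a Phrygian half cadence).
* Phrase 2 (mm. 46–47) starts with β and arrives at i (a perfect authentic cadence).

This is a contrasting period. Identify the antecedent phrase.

phrase 1

The phrase ending with the weaker cadence (Phrygian half cadence) is the antecedent; the one ending more conclusively (perfect authentic cadence) is the consequent. The antecedent is phrase 1.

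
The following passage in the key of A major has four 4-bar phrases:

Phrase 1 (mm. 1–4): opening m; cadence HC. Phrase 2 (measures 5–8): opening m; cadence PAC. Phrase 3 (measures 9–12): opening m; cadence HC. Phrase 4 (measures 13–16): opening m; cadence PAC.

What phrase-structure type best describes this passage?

repeated period

The cadence pattern HC–PAC–HC–PAC is weak–strong twice, and phrases 3–4 restate phrases 1–2: a period heard twice, not a double period (which would end weakly at phrase 2).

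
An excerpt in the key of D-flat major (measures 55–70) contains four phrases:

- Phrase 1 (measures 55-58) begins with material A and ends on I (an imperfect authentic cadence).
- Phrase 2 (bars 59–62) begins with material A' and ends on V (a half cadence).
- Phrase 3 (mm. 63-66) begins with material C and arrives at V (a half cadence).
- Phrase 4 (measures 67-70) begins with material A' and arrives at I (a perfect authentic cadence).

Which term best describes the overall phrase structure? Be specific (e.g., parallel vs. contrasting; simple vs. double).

Four phrases in two halves: the first half (mm. 55-62) ends with a half cadence, the second (mm. 63–70) with a perfect authentic cadence — a large antecedent–consequent pair, i.e. a double period.
Phrase 3 begins with different material from phrase 1, making it contrasting.

contrasting double period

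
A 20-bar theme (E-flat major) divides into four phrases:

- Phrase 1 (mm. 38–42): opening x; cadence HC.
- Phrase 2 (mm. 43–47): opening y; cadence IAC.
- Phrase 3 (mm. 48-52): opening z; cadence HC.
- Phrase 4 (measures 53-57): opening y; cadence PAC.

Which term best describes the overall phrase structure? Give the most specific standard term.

Four phrases in two halves: the first half (mm. 38–47) ends with an imperfect authentic cadence, the second (measures 48-57) with a perfect authentic cadence — a large antecedent–consequent pair, i.e. a double period.
Phrase 3 begins with different material from phrase 1, making it contrasting.

contrasting double period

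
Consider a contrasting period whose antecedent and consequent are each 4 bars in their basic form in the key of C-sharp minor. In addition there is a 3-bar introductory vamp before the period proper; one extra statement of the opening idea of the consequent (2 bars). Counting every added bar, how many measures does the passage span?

Basic contrasting period: 4 + 4 = 8 bars.
8 (basic form) + 3 (introduction) + 2 (extra statement) = 13.

13 measures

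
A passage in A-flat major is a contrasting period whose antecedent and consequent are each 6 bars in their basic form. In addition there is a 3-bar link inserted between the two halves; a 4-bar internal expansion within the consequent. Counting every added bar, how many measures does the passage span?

19 measures

Basic contrasting period: 6 + 6 = 12 bars.
12 (basic form) + 3 (link) + 4 (internal expansion) = 19.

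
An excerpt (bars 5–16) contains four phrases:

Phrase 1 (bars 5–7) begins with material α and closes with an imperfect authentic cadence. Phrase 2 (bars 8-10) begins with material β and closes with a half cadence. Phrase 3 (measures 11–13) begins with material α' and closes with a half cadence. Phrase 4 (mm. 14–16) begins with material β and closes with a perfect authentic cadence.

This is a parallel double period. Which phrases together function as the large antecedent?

In a double period the first pair of phrases (ending half cadence) is the large antecedent and the second pair (ending perfect authentic cadence) is the large consequent; the antecedent is phrases 1 and 2.

phrases 1 and 2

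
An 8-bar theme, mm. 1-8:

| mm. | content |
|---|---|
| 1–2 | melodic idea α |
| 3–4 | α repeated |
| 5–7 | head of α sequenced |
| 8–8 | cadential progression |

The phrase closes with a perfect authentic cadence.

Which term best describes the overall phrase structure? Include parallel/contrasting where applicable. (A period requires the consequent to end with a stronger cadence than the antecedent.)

Basic idea (measures 1-2) + its repetition (mm. 3–4) form the presentation; fragmentation and cadence (measures 5–8) form the continuation — the 8-bar whole is a sentence.

sentence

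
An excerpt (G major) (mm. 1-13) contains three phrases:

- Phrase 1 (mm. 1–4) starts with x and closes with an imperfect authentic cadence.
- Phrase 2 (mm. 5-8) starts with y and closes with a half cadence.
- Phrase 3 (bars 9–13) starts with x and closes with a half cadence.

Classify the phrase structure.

The final phrase closes with a half cadence, which is not stronger than the preceding half cadence; the 3 phrases lack an overall antecedent–consequent design and so form a phrase group.

phrase group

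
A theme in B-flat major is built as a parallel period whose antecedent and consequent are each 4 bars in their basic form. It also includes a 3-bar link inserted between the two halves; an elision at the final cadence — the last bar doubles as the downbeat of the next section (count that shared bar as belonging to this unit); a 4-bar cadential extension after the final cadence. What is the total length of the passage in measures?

Basic parallel period: 4 + 4 = 8 bars.
8 (basic form) + 3 (link) + 4 (cadential extension) = 15.
The elision shares a bar with the next section but does not change this unit's count.

15 measures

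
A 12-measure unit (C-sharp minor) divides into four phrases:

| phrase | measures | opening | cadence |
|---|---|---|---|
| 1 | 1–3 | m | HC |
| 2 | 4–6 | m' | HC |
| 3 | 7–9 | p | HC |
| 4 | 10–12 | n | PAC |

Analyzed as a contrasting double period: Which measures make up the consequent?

measures 7–12

In a double period the four phrases pair into a large antecedent (phrases 1–2, ending half cadence) and a large consequent (phrases 3–4, ending perfect authentic cadence). The consequent spans measures 7-12.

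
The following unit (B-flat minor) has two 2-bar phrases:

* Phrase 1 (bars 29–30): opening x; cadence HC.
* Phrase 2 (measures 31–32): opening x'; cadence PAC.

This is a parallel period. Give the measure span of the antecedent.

The phrase ending with the weaker cadence (half cadence) is the antecedent; the one ending more conclusively (perfect authentic cadence) is the consequent. The antecedent is measures 29–30.

measures 29–30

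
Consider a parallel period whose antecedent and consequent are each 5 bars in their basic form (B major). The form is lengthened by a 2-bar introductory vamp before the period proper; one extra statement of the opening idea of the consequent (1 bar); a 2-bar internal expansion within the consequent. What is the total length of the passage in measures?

15 measures

Basic parallel period: 5 + 5 = 10 bars.
10 (basic form) + 2 (introduction) + 1 (extra statement) + 2 (internal expansion) = 15.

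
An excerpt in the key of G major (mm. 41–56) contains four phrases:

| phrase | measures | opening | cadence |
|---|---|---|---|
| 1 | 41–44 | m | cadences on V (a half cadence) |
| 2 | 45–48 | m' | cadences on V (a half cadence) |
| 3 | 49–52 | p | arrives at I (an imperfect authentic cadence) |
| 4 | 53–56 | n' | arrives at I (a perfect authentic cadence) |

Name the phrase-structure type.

Four phrases in two halves: the first half (bars 41-48) ends with a half cadence, the second (bars 49–56) with a perfect authentic cadence — a large antecedent–consequent pair, i.e. a double period.
Phrase 3 begins with different material from phrase 1, making it contrasting.

contrasting double period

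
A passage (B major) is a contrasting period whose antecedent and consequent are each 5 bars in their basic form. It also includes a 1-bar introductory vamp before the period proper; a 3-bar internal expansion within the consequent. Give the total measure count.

14 measures

Basic contrasting period: 5 + 5 = 10 bars.
10 (basic form) + 1 (introduction) + 3 (internal expansion) = 14.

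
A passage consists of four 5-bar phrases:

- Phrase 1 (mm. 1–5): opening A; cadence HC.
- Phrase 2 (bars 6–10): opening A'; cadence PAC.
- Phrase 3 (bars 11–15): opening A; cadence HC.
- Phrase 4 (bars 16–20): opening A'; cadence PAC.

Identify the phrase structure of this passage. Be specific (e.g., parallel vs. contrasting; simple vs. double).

The cadence pattern HC–PAC–HC–PAC is weak–strong twice, and phrases 3–4 restate phrases 1–2: a period heard twice, not a double period (which would end weakly at phrase 2).

repeated period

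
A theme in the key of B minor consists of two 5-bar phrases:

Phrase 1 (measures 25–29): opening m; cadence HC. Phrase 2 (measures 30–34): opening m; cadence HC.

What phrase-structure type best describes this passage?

repeated phrase

Both phrases have the same opening (m) and the same cadence (half cadence): the second is a restatement, not a consequent, so this is a repeated phrase rather than a period.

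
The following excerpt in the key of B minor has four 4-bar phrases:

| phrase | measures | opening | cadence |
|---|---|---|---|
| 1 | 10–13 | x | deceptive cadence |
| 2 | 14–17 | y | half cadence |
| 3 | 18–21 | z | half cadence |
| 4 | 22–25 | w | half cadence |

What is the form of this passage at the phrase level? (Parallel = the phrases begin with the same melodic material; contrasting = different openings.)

phrase group

Phrase 4 ends with a half cadence, no stronger than phrase 2's half cadence, so the four phrases do not form a double period; nor do phrases 3–4 duplicate 1–2, so it is not a repeated period. With no phrase reaching a conclusive cadence, the passage is a phrase group.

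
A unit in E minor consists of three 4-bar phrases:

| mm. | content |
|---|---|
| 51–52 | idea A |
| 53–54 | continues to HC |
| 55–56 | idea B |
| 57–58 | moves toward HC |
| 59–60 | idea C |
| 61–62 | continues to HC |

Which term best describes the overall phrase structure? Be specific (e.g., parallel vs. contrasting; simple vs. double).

The final phrase closes with a half cadence, which is not stronger than the preceding half cadence; the 3 phrases lack an overall antecedent–consequent design and so form a phrase group.

phrase group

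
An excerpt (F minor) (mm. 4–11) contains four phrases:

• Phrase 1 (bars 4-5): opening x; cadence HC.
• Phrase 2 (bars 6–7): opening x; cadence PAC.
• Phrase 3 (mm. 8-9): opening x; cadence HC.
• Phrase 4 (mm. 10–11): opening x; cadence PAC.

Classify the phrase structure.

The cadence pattern HC–PAC–HC–PAC is weak–strong twice, and phrases 3–4 restate phrases 1–2: a period heard twice, not a double period (which would end weakly at phrase 2).

repeated period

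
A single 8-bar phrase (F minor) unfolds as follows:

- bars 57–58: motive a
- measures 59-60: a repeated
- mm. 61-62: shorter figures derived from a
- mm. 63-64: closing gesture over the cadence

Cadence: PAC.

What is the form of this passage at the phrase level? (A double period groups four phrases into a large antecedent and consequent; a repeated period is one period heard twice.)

Basic idea (measures 57–58) + its repetition (measures 59-60) form the presentation; fragmentation and cadence (mm. 61–64) form the continuation — the 8-bar whole is a sentence.

sentence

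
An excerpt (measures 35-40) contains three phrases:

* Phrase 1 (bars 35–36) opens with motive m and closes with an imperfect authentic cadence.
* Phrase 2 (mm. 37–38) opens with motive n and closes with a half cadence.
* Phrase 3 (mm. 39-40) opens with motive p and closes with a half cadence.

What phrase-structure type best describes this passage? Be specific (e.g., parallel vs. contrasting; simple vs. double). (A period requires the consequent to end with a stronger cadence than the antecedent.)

phrase group

The final phrase closes with a half cadence, which is not stronger than the preceding half cadence; the 3 phrases lack an overall antecedent–consequent design and so form a phrase group.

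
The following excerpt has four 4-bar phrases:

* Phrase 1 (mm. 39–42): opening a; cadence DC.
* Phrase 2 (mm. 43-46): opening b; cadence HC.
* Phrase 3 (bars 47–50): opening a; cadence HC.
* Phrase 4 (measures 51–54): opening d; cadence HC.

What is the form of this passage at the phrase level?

Phrase 4 ends with a half cadence, no stronger than phrase 2's half cadence, so the four phrases do not form a double period; nor do phrases 3–4 duplicate 1–2, so it is not a repeated period. With no phrase reaching a conclusive cadence, the passage is a phrase group.

phrase group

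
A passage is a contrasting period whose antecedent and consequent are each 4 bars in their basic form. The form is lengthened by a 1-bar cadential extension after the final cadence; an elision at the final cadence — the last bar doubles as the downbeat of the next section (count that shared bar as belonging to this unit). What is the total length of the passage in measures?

Basic contrasting period: 4 + 4 = 8 bars.
8 (basic form) + 1 (cadential extension) = 9.
The elision shares a bar with the next section but does not change this unit's count.

9 measures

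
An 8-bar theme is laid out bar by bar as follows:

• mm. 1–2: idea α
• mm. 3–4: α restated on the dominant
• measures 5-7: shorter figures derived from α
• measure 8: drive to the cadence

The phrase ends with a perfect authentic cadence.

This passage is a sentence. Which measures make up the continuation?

measures 5–8

After the presentation (bars 1-4), the continuation covers the fragmentation through the cadence: mm. 5–8.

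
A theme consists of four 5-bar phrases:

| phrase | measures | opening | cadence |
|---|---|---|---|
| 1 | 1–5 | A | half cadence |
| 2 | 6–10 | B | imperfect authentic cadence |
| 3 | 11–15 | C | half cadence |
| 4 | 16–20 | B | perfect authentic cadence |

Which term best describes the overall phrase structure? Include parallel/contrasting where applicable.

contrasting double period

Four phrases in two halves: the first half (measures 1–10) ends with an imperfect authentic cadence, the second (mm. 11–20) with a perfect authentic cadence — a large antecedent–consequent pair, i.e. a double period.
Phrase 3 begins with different material from phrase 1, making it contrasting.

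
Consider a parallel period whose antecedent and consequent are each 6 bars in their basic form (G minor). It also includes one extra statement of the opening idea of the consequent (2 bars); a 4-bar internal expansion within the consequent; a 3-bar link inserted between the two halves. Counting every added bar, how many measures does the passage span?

21 measures

Basic parallel period: 6 + 6 = 12 bars.
12 (basic form) + 2 (extra statement) + 4 (internal expansion) + 3 (link) = 21.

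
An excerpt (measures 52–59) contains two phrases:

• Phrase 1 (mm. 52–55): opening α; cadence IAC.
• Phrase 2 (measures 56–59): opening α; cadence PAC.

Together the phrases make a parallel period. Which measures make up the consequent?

The phrase ending with the weaker cadence (imperfect authentic cadence) is the antecedent; the one ending more conclusively (perfect authentic cadence) is the consequent. The consequent is measures 56–59.

measures 56–59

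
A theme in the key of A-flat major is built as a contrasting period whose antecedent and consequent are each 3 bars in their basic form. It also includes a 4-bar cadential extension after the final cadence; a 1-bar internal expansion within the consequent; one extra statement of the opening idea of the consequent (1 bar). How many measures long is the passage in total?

12 measures

Basic contrasting period: 3 + 3 = 6 bars.
6 (basic form) + 4 (cadential extension) + 1 (internal expansion) + 1 (extra statement) = 12.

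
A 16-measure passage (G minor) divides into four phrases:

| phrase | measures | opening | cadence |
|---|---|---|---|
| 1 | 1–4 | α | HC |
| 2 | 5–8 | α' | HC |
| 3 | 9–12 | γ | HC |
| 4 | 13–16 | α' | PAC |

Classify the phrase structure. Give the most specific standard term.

contrasting double period

Four phrases in two halves: the first half (bars 1-8) ends with a half cadence, the second (bars 9-16) with a perfect authentic cadence — a large antecedent–consequent pair, i.e. a double period.
Phrase 3 begins with different material from phrase 1, making it contrasting.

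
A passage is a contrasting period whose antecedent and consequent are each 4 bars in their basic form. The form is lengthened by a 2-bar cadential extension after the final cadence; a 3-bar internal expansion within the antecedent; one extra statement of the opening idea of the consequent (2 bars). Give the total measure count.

Basic contrasting period: 4 + 4 = 8 bars.
8 (basic form) + 2 (cadential extension) + 3 (internal expansion) + 2 (extra statement) = 15.

15 measures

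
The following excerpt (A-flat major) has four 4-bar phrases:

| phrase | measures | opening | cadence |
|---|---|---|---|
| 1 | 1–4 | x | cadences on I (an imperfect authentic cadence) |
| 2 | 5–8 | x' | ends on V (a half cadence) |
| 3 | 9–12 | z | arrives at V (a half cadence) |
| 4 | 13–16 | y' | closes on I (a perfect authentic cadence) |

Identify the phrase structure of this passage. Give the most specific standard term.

Four phrases in two halves: the first half (bars 1–8) ends with a half cadence, the second (mm. 9–16) with a perfect authentic cadence — a large antecedent–consequent pair, i.e. a double period.
Phrase 3 begins with different material from phrase 1, making it contrasting.

contrasting double period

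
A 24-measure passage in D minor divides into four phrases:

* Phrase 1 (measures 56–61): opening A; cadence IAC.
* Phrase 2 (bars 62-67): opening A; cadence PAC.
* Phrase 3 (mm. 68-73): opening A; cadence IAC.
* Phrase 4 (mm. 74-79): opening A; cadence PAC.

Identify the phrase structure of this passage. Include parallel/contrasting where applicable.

The cadence pattern IAC–PAC–IAC–PAC is weak–strong twice, and phrases 3–4 restate phrases 1–2: a period heard twice, not a double period (which would end weakly at phrase 2).

repeated period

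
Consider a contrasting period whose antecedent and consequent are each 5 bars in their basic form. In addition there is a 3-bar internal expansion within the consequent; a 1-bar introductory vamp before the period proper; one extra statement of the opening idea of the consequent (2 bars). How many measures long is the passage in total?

16 measures

Basic contrasting period: 5 + 5 = 10 bars.
10 (basic form) + 3 (internal expansion) + 1 (introduction) + 2 (extra statement) = 16.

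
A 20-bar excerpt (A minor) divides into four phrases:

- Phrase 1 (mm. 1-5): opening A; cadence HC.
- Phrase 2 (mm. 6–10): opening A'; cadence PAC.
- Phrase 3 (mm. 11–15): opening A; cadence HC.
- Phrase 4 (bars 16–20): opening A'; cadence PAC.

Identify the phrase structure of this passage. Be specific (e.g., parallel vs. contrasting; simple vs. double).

The cadence pattern HC–PAC–HC–PAC is weak–strong twice, and phrases 3–4 restate phrases 1–2: a period heard twice, not a double period (which would end weakly at phrase 2).

repeated period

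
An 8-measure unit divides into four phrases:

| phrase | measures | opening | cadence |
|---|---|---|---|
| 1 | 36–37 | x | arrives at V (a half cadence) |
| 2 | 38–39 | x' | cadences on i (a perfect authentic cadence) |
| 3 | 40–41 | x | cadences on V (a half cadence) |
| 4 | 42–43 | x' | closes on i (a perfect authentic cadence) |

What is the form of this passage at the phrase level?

repeated period

The cadence pattern HC–PAC–HC–PAC is weak–strong twice, and phrases 3–4 restate phrases 1–2: a period heard twice, not a double period (which would end weakly at phrase 2).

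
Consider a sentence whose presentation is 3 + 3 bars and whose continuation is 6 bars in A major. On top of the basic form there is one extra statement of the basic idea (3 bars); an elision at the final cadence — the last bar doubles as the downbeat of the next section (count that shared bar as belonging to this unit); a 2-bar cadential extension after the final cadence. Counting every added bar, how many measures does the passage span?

Basic sentence: 3 + 3 + 6 = 12 bars.
12 (basic form) + 3 (extra statement) + 2 (cadential extension) = 17.
The elision shares a bar with the next section but does not change this unit's count.

17 measures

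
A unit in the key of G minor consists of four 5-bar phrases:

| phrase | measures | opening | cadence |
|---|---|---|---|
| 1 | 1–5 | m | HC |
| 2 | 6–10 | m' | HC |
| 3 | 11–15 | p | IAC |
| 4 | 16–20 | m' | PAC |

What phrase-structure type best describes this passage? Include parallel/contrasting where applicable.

Four phrases in two halves: the first half (bars 1-10) ends with a half cadence, the second (measures 11-20) with a perfect authentic cadence — a large antecedent–consequent pair, i.e. a double period.
Phrase 3 begins with different material from phrase 1, making it contrasting.

contrasting double period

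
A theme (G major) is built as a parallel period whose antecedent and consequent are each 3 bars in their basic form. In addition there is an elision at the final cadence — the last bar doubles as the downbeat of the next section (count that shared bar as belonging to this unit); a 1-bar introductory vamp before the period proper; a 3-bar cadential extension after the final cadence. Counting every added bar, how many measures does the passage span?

10 measures

Basic parallel period: 3 + 3 = 6 bars.
6 (basic form) + 1 (introduction) + 3 (cadential extension) = 10.
The elision shares a bar with the next section but does not change this unit's count.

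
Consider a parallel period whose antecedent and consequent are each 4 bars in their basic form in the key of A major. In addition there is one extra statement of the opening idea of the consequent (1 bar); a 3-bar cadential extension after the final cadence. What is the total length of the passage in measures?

12 measures

Basic parallel period: 4 + 4 = 8 bars.
8 (basic form) + 1 (extra statement) + 3 (cadential extension) = 12.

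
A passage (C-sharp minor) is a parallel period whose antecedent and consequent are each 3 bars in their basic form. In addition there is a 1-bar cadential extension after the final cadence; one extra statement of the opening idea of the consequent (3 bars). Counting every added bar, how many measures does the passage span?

10 measures

Basic parallel period: 3 + 3 = 6 bars.
6 (basic form) + 1 (cadential extension) + 3 (extra statement) = 10.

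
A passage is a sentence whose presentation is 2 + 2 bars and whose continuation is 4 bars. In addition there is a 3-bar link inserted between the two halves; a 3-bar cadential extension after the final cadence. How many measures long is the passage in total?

14 measures

Basic sentence: 2 + 2 + 4 = 8 bars.
8 (basic form) + 3 (link) + 3 (cadential extension) = 14.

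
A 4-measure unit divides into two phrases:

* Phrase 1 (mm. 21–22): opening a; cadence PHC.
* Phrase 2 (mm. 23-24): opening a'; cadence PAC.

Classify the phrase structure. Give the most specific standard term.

Phrase 1 ends with a Phrygian half cadence (weaker) and phrase 2 with a perfect authentic cadence (stronger): antecedent + consequent = a period.
The two phrases open with the same material (a / a'), so the period is parallel.

parallel period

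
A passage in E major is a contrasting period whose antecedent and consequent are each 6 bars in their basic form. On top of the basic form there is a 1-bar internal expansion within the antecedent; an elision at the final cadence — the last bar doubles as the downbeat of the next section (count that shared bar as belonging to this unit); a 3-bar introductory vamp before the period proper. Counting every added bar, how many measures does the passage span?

Basic contrasting period: 6 + 6 = 12 bars.
12 (basic form) + 1 (internal expansion) + 3 (introduction) = 16.
The elision shares a bar with the next section but does not change this unit's count.

16 measures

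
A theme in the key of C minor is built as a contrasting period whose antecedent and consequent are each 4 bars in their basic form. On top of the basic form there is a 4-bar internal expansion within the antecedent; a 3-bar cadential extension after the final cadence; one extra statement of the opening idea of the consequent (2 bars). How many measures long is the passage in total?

Basic contrasting period: 4 + 4 = 8 bars.
8 (basic form) + 4 (internal expansion) + 3 (cadential extension) + 2 (extra statement) = 17.

17 measures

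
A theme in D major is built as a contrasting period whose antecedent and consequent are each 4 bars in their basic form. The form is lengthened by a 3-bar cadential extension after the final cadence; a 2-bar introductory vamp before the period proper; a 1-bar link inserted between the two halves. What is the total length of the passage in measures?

14 measures

Basic contrasting period: 4 + 4 = 8 bars.
8 (basic form) + 3 (cadential extension) + 2 (introduction) + 1 (link) = 14.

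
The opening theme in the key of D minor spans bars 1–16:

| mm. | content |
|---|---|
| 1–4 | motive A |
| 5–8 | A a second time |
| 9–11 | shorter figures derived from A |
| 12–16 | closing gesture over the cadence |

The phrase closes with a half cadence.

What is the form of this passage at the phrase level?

sentence

Basic idea (measures 1–4) + its repetition (measures 5–8) form the presentation; fragmentation and cadence (measures 9-16) form the continuation — the 16-bar whole is a sentence.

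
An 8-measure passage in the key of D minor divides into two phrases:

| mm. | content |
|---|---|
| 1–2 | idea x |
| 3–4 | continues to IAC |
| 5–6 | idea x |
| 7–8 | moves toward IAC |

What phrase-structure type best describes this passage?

repeated phrase

Both phrases have the same opening (x) and the same cadence (imperfect authentic cadence): the second is a restatement, not a consequent, so this is a repeated phrase rather than a period.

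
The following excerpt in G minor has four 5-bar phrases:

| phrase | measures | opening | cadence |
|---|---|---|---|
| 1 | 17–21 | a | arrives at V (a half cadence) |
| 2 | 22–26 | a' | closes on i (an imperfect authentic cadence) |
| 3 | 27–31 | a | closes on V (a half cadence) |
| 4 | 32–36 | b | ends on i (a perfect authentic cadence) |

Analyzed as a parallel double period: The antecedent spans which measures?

In a double period the four phrases pair into a large antecedent (phrases 1–2, ending imperfect authentic cadence) and a large consequent (phrases 3–4, ending perfect authentic cadence). The antecedent spans bars 17–26.

measures 17–26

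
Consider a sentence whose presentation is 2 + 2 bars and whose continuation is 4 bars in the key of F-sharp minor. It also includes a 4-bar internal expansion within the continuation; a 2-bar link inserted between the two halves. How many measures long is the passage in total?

Basic sentence: 2 + 2 + 4 = 8 bars.
8 (basic form) + 4 (internal expansion) + 2 (link) = 14.

14 measures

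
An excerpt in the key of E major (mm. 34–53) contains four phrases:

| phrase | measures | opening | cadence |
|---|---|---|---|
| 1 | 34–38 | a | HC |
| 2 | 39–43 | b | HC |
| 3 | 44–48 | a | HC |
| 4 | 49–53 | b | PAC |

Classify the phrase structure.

parallel double period

Four phrases in two halves: the first half (measures 34–43) ends with a half cadence, the second (mm. 44–53) with a perfect authentic cadence — a large antecedent–consequent pair, i.e. a double period.
Phrase 3 begins with the same material as phrase 1, making it parallel.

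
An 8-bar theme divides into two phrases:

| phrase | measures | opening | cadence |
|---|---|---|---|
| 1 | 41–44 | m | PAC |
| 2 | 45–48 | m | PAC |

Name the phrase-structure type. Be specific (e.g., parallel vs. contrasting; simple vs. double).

repeated phrase

Both phrases have the same opening (m) and the same cadence (perfect authentic cadence): the second is a restatement, not a consequent, so this is a repeated phrase rather than a period.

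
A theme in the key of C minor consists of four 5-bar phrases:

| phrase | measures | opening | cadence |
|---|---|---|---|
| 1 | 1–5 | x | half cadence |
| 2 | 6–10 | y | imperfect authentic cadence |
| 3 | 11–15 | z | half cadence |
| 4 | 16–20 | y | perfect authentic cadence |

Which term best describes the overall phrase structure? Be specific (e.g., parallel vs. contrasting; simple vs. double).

Four phrases in two halves: the first half (bars 1–10) ends with an imperfect authentic cadence, the second (bars 11–20) with a perfect authentic cadence — a large antecedent–consequent pair, i.e. a double period.
Phrase 3 begins with different material from phrase 1, making it contrasting.

contrasting double period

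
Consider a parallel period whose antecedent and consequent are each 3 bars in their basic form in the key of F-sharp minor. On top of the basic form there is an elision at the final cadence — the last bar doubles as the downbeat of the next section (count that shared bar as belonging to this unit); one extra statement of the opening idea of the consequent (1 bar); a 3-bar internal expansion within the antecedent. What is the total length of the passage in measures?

Basic parallel period: 3 + 3 = 6 bars.
6 (basic form) + 1 (extra statement) + 3 (internal expansion) = 10.
The elision shares a bar with the next section but does not change this unit's count.

10 measures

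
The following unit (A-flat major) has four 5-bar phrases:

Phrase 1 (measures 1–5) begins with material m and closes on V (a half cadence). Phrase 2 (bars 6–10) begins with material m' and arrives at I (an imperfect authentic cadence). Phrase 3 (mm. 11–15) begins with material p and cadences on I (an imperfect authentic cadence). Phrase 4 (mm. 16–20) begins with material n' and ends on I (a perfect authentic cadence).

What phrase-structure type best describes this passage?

contrasting double period

Four phrases in two halves: the first half (mm. 1–10) ends with an imperfect authentic cadence, the second (mm. 11-20) with a perfect authentic cadence — a large antecedent–consequent pair, i.e. a double period.
Phrase 3 begins with different material from phrase 1, making it contrasting.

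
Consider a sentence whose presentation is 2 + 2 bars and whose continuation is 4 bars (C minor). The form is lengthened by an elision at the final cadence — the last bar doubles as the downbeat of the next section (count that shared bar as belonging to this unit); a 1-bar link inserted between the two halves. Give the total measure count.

Basic sentence: 2 + 2 + 4 = 8 bars.
8 (basic form) + 1 (link) = 9.
The elision shares a bar with the next section but does not change this unit's count.

9 measures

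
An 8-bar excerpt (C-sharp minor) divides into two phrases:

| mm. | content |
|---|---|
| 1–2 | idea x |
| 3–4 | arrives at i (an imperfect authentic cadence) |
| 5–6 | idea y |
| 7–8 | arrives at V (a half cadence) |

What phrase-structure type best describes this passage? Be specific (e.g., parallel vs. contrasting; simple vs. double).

The second phrase closes with a half cadence, which is not stronger than the first phrase's imperfect authentic cadence; without a weak→strong cadential pair there is no antecedent–consequent relationship, so this is a phrase group rather than a period.

phrase group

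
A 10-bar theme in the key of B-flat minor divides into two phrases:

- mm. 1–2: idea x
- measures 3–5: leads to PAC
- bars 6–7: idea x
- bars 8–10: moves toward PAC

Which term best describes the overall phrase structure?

Both phrases have the same opening (x) and the same cadence (perfect authentic cadence): the second is a restatement, not a consequent, so this is a repeated phrase rather than a period.

repeated phrase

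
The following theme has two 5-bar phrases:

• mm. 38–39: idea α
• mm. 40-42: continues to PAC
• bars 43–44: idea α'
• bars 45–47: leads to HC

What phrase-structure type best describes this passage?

The second phrase closes with a half cadence, which is not stronger than the first phrase's perfect authentic cadence; without a weak→strong cadential pair there is no antecedent–consequent relationship, so this is a phrase group rather than a period.

phrase group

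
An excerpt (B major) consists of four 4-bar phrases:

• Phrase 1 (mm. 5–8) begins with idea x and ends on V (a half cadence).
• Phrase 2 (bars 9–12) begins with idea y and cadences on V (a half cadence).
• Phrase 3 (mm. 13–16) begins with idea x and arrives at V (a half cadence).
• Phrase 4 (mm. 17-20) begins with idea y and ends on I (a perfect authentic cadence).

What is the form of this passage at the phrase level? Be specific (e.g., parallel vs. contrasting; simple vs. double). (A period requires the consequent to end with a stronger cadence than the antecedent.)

parallel double period

Four phrases in two halves: the first half (mm. 5-12) ends with a half cadence, the second (mm. 13–20) with a perfect authentic cadence — a large antecedent–consequent pair, i.e. a double period.
Phrase 3 begins with the same material as phrase 1, making it parallel.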